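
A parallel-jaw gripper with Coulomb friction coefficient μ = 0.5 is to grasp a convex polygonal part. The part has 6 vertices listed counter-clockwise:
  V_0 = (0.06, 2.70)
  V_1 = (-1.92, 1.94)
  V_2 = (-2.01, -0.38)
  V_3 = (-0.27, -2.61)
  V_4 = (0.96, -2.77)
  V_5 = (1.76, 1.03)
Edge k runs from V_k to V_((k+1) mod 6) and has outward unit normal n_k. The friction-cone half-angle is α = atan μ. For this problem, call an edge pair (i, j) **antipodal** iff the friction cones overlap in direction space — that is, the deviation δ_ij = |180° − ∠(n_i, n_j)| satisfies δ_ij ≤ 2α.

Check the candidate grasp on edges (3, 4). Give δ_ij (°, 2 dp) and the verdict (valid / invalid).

α = atan 0.5 = 26.57°;  2α = 53.13°
edge 3: e_3 = (+1.23, -0.16);  n_3 = (-0.1290, -0.9916)
edge 4: e_4 = (+0.80, +3.80);  n_4 = (+0.9785, -0.2060)
∠(n_3, n_4) = 85.52°
δ = |180° − 85.52°| = 94.48°
94.48° > 2α = 53.13°  →  invalid

δ = 94.48°, invalid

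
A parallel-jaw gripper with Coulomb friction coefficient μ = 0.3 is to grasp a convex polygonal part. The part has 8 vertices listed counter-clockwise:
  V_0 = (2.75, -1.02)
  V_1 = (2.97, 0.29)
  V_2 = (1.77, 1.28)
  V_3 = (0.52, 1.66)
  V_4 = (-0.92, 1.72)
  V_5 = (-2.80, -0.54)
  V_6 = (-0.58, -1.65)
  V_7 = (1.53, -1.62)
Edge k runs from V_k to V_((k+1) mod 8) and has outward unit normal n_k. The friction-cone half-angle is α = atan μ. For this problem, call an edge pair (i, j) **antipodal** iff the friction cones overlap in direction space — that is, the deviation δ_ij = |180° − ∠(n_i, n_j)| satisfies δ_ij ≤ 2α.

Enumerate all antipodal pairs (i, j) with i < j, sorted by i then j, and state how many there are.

α = atan 0.3 = 16.70°;  2α = 33.40°
n_0 = (+0.9862, -0.1656)
n_1 = (+0.6364, +0.7714)
n_2 = (+0.2909, +0.9568)
n_3 = (+0.0416, +0.9991)
n_4 = (-0.7688, +0.6395)
n_5 = (-0.4472, -0.8944)
n_6 = (+0.0142, -0.9999)
n_7 = (+0.4413, -0.8973)
  (0,1): δ = 119.99°  ·
  (0,2): δ = 97.38°  ·
  (0,3): δ = 82.85°  ·
  (0,4): δ = 30.22°  ✓
  (0,5): δ = 72.97°  ·
  (0,6): δ = 100.35°  ·
  (0,7): δ = 125.72°  ·
  (1,2): δ = 157.39°  ·
  (1,3): δ = 142.86°  ·
  (1,4): δ = 90.23°  ·
  (1,5): δ = 12.96°  ✓
  (1,6): δ = 40.34°  ·
  (1,7): δ = 65.71°  ·
  (2,3): δ = 165.48°  ·
  (2,4): δ = 112.85°  ·
  (2,5): δ = 9.66°  ✓
  (2,6): δ = 17.72°  ✓
  (2,7): δ = 43.10°  ·
  (3,4): δ = 127.37°  ·
  (3,5): δ = 24.18°  ✓
  (3,6): δ = 3.20°  ✓
  (3,7): δ = 28.57°  ✓
  (4,5): δ = 76.81°  ·
  (4,6): δ = 49.43°  ·
  (4,7): δ = 24.06°  ✓
  (5,6): δ = 152.62°  ·
  (5,7): δ = 127.25°  ·
  (6,7): δ = 154.63°  ·
antipodal pairs: 8

count = 8; pairs: (0,4), (1,5), (2,5), (2,6), (3,5), (3,6), (3,7), (4,7)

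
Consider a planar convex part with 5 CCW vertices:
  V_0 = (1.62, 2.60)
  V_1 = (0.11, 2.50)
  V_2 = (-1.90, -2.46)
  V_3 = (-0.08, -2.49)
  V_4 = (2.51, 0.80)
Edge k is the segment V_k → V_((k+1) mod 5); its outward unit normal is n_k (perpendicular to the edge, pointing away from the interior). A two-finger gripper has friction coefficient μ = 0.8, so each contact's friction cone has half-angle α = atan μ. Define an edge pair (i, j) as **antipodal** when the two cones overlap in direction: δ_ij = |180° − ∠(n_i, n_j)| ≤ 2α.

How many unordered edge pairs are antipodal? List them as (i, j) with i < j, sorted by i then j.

count = 6; pairs: (0,2), (0,3), (1,2), (1,3), (1,4), (2,4)

α = atan 0.8 = 38.66°;  2α = 77.32°
n_0 = (-0.0661, +0.9978)
n_1 = (-0.9268, +0.3756)
n_2 = (-0.0165, -0.9999)
n_3 = (+0.7857, -0.6186)
n_4 = (+0.8964, +0.4432)
  (0,1): δ = 115.85°  ·
  (0,2): δ = 4.73°  ✓
  (0,3): δ = 48.00°  ✓
  (0,4): δ = 112.52°  ·
  (1,2): δ = 68.88°  ✓
  (1,3): δ = 16.15°  ✓
  (1,4): δ = 48.37°  ✓
  (2,3): δ = 127.27°  ·
  (2,4): δ = 62.75°  ✓
  (3,4): δ = 115.48°  ·
antipodal pairs: 6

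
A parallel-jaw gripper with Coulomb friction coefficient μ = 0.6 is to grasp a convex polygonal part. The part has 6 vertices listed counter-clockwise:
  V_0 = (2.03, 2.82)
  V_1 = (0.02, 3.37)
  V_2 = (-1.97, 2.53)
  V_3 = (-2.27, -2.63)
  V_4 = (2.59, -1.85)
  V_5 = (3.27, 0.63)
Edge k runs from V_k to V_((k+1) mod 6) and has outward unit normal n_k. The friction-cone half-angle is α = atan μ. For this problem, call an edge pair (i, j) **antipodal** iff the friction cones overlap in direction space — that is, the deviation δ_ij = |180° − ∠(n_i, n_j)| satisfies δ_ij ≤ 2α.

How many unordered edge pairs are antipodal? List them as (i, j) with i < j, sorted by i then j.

α = atan 0.6 = 30.96°;  2α = 61.93°
n_0 = (+0.2639, +0.9645)
n_1 = (-0.3889, +0.9213)
n_2 = (-0.9983, +0.0580)
n_3 = (+0.1585, -0.9874)
n_4 = (+0.9644, -0.2644)
n_5 = (+0.8702, +0.4927)
  (0,1): δ = 141.81°  ·
  (0,2): δ = 78.02°  ·
  (0,3): δ = 24.42°  ✓
  (0,4): δ = 89.97°  ·
  (0,5): δ = 134.82°  ·
  (1,2): δ = 116.21°  ·
  (1,3): δ = 13.77°  ✓
  (1,4): δ = 51.78°  ✓
  (1,5): δ = 96.63°  ·
  (2,3): δ = 77.55°  ·
  (2,4): δ = 12.01°  ✓
  (2,5): δ = 32.85°  ✓
  (3,4): δ = 114.45°  ·
  (3,5): δ = 69.60°  ·
  (4,5): δ = 135.15°  ·
antipodal pairs: 5

count = 5; pairs: (0,3), (1,3), (1,4), (2,4), (2,5)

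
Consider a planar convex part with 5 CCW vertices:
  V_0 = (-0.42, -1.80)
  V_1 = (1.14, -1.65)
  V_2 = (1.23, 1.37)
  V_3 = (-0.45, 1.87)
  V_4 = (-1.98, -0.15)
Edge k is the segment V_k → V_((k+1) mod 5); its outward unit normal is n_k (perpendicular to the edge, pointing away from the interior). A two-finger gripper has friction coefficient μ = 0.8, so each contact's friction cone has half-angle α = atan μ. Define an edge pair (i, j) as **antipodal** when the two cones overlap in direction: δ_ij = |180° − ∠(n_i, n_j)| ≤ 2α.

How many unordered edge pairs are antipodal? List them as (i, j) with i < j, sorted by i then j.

α = atan 0.8 = 38.66°;  2α = 77.32°
n_0 = (+0.0957, -0.9954)
n_1 = (+0.9996, -0.0298)
n_2 = (+0.2853, +0.9585)
n_3 = (-0.7971, +0.6038)
n_4 = (-0.7266, -0.6870)
  (0,1): δ = 97.20°  ·
  (0,2): δ = 22.07°  ✓
  (0,3): δ = 47.37°  ✓
  (0,4): δ = 127.90°  ·
  (1,2): δ = 104.87°  ·
  (1,3): δ = 35.43°  ✓
  (1,4): δ = 45.10°  ✓
  (2,3): δ = 110.57°  ·
  (2,4): δ = 30.03°  ✓
  (3,4): δ = 99.46°  ·
antipodal pairs: 5

count = 5; pairs: (0,2), (0,3), (1,3), (1,4), (2,4)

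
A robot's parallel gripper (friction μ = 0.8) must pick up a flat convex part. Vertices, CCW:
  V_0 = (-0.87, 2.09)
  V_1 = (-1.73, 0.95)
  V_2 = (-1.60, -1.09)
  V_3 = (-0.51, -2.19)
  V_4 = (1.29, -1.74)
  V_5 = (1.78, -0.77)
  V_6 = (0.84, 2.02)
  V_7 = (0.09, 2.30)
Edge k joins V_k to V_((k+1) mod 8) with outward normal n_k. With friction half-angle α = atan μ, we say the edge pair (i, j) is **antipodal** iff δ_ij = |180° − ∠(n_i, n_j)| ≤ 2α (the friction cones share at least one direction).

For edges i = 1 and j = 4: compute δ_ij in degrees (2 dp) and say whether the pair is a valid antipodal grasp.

α = atan 0.8 = 38.66°;  2α = 77.32°
edge 1: e_1 = (+0.13, -2.04);  n_1 = (-0.9980, -0.0636)
edge 4: e_4 = (+0.49, +0.97);  n_4 = (+0.8926, -0.4509)
∠(n_1, n_4) = 149.55°
δ = |180° − 149.55°| = 30.45°
30.45° ≤ 2α = 77.32°  →  valid

δ = 30.45°, valid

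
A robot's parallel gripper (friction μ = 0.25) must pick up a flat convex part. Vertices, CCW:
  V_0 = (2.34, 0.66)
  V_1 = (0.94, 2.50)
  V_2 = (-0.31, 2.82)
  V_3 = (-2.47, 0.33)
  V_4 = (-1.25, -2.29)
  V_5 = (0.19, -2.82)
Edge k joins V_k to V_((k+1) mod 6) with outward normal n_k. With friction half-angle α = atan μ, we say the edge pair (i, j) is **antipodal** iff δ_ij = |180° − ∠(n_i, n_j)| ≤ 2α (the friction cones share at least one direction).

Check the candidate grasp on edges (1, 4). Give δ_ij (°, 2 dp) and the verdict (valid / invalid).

α = atan 0.25 = 14.04°;  2α = 28.07°
edge 1: e_1 = (-1.25, +0.32);  n_1 = (+0.2480, +0.9688)
edge 4: e_4 = (+1.44, -0.53);  n_4 = (-0.3454, -0.9385)
∠(n_1, n_4) = 174.15°
δ = |180° − 174.15°| = 5.85°
5.85° ≤ 2α = 28.07°  →  valid

δ = 5.85°, valid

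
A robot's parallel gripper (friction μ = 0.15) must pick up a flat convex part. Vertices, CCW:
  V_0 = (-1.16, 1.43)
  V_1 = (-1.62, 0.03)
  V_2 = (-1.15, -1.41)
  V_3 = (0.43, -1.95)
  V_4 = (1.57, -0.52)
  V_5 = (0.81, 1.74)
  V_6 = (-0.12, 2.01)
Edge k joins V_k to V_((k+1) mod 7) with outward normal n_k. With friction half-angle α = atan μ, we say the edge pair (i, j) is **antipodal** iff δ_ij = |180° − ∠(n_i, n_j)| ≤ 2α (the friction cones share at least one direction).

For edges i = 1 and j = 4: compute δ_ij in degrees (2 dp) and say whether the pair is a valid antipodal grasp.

α = atan 0.15 = 8.53°;  2α = 17.06°
edge 1: e_1 = (+0.47, -1.44);  n_1 = (-0.9506, -0.3103)
edge 4: e_4 = (-0.76, +2.26);  n_4 = (+0.9478, +0.3187)
∠(n_1, n_4) = 179.49°
δ = |180° − 179.49°| = 0.51°
0.51° ≤ 2α = 17.06°  →  valid

δ = 0.51°, valid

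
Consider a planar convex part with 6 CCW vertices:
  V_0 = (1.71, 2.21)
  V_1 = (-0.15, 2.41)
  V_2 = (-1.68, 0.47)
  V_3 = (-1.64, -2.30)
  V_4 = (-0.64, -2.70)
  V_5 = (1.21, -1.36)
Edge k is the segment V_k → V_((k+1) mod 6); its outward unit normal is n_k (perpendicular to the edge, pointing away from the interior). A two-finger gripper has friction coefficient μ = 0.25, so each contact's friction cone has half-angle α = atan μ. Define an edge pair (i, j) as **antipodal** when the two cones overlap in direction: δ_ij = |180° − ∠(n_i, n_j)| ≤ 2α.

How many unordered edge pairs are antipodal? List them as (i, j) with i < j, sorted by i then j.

α = atan 0.25 = 14.04°;  2α = 28.07°
n_0 = (+0.1069, +0.9943)
n_1 = (-0.7852, +0.6193)
n_2 = (-0.9999, -0.0144)
n_3 = (-0.3714, -0.9285)
n_4 = (+0.5866, -0.8099)
n_5 = (+0.9903, -0.1387)
  (0,1): δ = 122.12°  ·
  (0,2): δ = 83.04°  ·
  (0,3): δ = 15.66°  ✓
  (0,4): δ = 42.05°  ·
  (0,5): δ = 88.16°  ·
  (1,2): δ = 140.91°  ·
  (1,3): δ = 73.54°  ·
  (1,4): δ = 15.82°  ✓
  (1,5): δ = 30.29°  ·
  (2,3): δ = 112.63°  ·
  (2,4): δ = 54.91°  ·
  (2,5): δ = 8.80°  ✓
  (3,4): δ = 122.28°  ·
  (3,5): δ = 76.17°  ·
  (4,5): δ = 133.89°  ·
antipodal pairs: 3

count = 3; pairs: (0,3), (1,4), (2,5)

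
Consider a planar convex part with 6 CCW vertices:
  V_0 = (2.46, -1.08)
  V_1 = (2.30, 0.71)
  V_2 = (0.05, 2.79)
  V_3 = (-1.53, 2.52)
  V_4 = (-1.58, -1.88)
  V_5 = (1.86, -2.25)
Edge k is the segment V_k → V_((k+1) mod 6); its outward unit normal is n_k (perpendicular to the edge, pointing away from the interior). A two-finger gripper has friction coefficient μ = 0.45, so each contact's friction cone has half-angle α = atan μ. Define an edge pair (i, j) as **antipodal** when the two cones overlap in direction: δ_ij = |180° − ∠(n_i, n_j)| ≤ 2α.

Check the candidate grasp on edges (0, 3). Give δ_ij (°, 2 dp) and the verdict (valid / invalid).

α = atan 0.45 = 24.23°;  2α = 48.46°
edge 0: e_0 = (-0.16, +1.79);  n_0 = (+0.9960, +0.0890)
edge 3: e_3 = (-0.05, -4.40);  n_3 = (-0.9999, +0.0114)
∠(n_0, n_3) = 174.24°
δ = |180° − 174.24°| = 5.76°
5.76° ≤ 2α = 48.46°  →  valid

δ = 5.76°, valid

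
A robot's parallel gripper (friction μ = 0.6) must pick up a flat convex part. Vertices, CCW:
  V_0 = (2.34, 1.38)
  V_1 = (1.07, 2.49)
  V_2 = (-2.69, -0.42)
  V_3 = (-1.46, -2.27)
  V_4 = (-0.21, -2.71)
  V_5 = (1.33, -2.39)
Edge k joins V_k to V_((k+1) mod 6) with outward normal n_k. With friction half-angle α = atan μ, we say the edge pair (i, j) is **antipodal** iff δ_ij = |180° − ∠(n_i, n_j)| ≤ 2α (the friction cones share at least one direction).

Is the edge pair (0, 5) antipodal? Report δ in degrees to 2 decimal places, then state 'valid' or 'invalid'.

α = atan 0.6 = 30.96°;  2α = 61.93°
edge 0: e_0 = (-1.27, +1.11);  n_0 = (+0.6581, +0.7529)
edge 5: e_5 = (+1.01, +3.77);  n_5 = (+0.9659, -0.2588)
∠(n_0, n_5) = 63.84°
δ = |180° − 63.84°| = 116.16°
116.16° > 2α = 61.93°  →  invalid

δ = 116.16°, invalid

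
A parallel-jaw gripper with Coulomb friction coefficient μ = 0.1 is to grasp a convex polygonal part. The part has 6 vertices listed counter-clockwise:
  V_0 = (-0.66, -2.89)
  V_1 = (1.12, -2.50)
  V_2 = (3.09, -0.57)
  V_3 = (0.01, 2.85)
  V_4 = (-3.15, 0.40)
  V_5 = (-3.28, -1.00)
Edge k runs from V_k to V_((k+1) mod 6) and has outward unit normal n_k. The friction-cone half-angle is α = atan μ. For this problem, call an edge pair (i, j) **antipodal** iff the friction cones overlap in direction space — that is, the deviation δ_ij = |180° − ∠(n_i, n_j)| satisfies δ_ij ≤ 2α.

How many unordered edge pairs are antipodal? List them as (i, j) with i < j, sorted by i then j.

α = atan 0.1 = 5.71°;  2α = 11.42°
n_0 = (+0.2140, -0.9768)
n_1 = (+0.6998, -0.7143)
n_2 = (+0.7431, +0.6692)
n_3 = (-0.6127, +0.7903)
n_4 = (-0.9957, +0.0925)
n_5 = (-0.5850, -0.8110)
  (0,1): δ = 147.95°  ·
  (0,2): δ = 60.35°  ·
  (0,3): δ = 25.43°  ·
  (0,4): δ = 72.34°  ·
  (0,5): δ = 131.84°  ·
  (1,2): δ = 92.41°  ·
  (1,3): δ = 6.63°  ✓
  (1,4): δ = 40.28°  ·
  (1,5): δ = 99.78°  ·
  (2,3): δ = 94.22°  ·
  (2,4): δ = 47.31°  ·
  (2,5): δ = 12.19°  ·
  (3,4): δ = 133.09°  ·
  (3,5): δ = 73.59°  ·
  (4,5): δ = 120.50°  ·
antipodal pairs: 1

count = 1; pairs: (1,3)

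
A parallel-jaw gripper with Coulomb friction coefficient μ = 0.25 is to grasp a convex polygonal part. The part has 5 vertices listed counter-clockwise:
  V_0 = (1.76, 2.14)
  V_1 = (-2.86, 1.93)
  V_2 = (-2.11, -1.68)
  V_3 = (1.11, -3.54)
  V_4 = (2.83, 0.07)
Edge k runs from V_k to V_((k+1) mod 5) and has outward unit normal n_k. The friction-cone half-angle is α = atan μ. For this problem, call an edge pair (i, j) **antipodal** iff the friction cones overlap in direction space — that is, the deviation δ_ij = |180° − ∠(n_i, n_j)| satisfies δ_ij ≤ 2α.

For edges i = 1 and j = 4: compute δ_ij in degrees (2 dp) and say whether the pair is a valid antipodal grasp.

δ = 15.60°, valid

α = atan 0.25 = 14.04°;  2α = 28.07°
edge 1: e_1 = (+0.75, -3.61);  n_1 = (-0.9791, -0.2034)
edge 4: e_4 = (-1.07, +2.07);  n_4 = (+0.8883, +0.4592)
∠(n_1, n_4) = 164.40°
δ = |180° − 164.40°| = 15.60°
15.60° ≤ 2α = 28.07°  →  valid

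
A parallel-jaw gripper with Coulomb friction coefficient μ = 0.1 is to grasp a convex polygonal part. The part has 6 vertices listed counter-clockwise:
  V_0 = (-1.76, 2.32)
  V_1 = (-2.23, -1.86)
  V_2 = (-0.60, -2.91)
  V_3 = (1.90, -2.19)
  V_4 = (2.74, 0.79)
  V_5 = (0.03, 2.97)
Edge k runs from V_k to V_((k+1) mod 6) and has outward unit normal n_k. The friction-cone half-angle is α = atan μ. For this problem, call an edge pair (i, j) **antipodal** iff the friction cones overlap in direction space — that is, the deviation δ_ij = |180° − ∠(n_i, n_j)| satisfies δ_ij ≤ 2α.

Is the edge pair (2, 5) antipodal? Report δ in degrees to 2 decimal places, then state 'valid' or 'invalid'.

δ = 3.89°, valid

α = atan 0.1 = 5.71°;  2α = 11.42°
edge 2: e_2 = (+2.50, +0.72);  n_2 = (+0.2768, -0.9609)
edge 5: e_5 = (-1.79, -0.65);  n_5 = (-0.3413, +0.9399)
∠(n_2, n_5) = 176.11°
δ = |180° − 176.11°| = 3.89°
3.89° ≤ 2α = 11.42°  →  valid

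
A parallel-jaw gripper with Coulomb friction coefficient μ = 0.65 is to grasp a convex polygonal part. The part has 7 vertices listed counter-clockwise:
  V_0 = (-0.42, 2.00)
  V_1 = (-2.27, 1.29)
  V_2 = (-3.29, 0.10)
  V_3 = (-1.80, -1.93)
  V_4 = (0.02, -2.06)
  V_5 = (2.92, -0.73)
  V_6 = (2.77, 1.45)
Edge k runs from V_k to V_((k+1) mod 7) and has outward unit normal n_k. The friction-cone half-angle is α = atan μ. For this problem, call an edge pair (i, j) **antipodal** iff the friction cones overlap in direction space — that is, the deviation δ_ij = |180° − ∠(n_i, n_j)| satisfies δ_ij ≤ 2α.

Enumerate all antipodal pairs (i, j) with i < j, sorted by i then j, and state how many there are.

α = atan 0.65 = 33.02°;  2α = 66.05°
n_0 = (-0.3583, +0.9336)
n_1 = (-0.7593, +0.6508)
n_2 = (-0.8062, -0.5917)
n_3 = (-0.0712, -0.9975)
n_4 = (+0.4169, -0.9090)
n_5 = (+0.9976, +0.0686)
n_6 = (+0.1699, +0.9855)
  (0,1): δ = 151.60°  ·
  (0,2): δ = 74.72°  ·
  (0,3): δ = 25.08°  ✓
  (0,4): δ = 3.64°  ✓
  (0,5): δ = 72.94°  ·
  (0,6): δ = 149.22°  ·
  (1,2): δ = 103.12°  ·
  (1,3): δ = 53.48°  ✓
  (1,4): δ = 24.76°  ✓
  (1,5): δ = 44.54°  ✓
  (1,6): δ = 120.82°  ·
  (2,3): δ = 130.36°  ·
  (2,4): δ = 101.64°  ·
  (2,5): δ = 32.34°  ✓
  (2,6): δ = 43.94°  ✓
  (3,4): δ = 151.28°  ·
  (3,5): δ = 81.98°  ·
  (3,6): δ = 5.70°  ✓
  (4,5): δ = 110.70°  ·
  (4,6): δ = 34.42°  ✓
  (5,6): δ = 103.72°  ·
antipodal pairs: 9

count = 9; pairs: (0,3), (0,4), (1,3), (1,4), (1,5), (2,5), (2,6), (3,6), (4,6)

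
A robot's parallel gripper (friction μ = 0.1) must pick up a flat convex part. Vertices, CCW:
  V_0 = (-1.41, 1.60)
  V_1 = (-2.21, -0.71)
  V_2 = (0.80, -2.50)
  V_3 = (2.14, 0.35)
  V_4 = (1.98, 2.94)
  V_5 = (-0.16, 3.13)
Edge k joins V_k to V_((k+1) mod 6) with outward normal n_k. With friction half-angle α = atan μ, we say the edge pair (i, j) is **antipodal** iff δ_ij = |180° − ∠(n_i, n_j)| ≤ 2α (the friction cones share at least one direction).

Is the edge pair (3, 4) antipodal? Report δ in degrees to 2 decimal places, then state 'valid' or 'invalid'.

α = atan 0.1 = 5.71°;  2α = 11.42°
edge 3: e_3 = (-0.16, +2.59);  n_3 = (+0.9981, +0.0617)
edge 4: e_4 = (-2.14, +0.19);  n_4 = (+0.0884, +0.9961)
∠(n_3, n_4) = 81.39°
δ = |180° − 81.39°| = 98.61°
98.61° > 2α = 11.42°  →  invalid

δ = 98.61°, invalid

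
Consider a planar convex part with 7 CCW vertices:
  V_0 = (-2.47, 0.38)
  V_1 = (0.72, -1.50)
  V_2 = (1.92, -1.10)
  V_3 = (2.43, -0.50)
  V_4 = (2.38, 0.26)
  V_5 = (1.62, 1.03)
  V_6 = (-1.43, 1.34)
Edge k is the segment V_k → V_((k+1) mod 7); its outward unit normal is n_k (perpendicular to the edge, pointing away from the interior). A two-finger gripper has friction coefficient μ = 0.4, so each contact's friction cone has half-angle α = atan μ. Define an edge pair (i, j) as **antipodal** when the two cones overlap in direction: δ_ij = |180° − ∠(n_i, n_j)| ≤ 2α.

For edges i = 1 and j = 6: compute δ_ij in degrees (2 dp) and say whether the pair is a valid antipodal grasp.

δ = 24.27°, valid

α = atan 0.4 = 21.80°;  2α = 43.60°
edge 1: e_1 = (+1.20, +0.40);  n_1 = (+0.3162, -0.9487)
edge 6: e_6 = (-1.04, -0.96);  n_6 = (-0.6783, +0.7348)
∠(n_1, n_6) = 155.73°
δ = |180° − 155.73°| = 24.27°
24.27° ≤ 2α = 43.60°  →  valid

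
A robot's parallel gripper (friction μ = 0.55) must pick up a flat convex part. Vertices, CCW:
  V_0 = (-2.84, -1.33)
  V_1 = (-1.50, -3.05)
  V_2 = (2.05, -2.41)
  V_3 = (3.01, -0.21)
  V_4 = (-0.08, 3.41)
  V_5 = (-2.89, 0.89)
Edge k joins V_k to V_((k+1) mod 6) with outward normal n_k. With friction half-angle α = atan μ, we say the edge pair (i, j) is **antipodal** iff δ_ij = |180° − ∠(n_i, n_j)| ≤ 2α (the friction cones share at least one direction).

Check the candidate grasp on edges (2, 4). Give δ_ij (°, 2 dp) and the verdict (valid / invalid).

δ = 24.54°, valid

α = atan 0.55 = 28.81°;  2α = 57.62°
edge 2: e_2 = (+0.96, +2.20);  n_2 = (+0.9165, -0.3999)
edge 4: e_4 = (-2.81, -2.52);  n_4 = (-0.6676, +0.7445)
∠(n_2, n_4) = 155.46°
δ = |180° − 155.46°| = 24.54°
24.54° ≤ 2α = 57.62°  →  valid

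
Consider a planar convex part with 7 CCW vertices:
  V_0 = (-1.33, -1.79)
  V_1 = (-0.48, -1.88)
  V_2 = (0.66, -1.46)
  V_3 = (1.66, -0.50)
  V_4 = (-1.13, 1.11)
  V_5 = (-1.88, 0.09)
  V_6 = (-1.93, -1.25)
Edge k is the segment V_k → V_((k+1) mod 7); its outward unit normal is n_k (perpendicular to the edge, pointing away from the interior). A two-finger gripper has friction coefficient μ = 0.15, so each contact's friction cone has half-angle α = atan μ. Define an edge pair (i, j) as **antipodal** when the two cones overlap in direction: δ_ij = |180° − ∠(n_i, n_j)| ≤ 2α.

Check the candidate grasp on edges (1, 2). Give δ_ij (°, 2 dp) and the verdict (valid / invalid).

δ = 156.39°, invalid

α = atan 0.15 = 8.53°;  2α = 17.06°
edge 1: e_1 = (+1.14, +0.42);  n_1 = (+0.3457, -0.9383)
edge 2: e_2 = (+1.00, +0.96);  n_2 = (+0.6925, -0.7214)
∠(n_1, n_2) = 23.61°
δ = |180° − 23.61°| = 156.39°
156.39° > 2α = 17.06°  →  invalid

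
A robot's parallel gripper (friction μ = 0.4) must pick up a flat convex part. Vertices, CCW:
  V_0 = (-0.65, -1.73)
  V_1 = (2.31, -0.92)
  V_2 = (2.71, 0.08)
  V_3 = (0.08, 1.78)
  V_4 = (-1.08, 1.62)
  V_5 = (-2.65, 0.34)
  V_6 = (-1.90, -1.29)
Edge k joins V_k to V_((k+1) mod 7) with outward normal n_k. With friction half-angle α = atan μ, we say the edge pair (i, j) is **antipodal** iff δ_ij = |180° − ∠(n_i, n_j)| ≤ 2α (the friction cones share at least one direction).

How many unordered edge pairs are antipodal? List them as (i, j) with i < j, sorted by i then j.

α = atan 0.4 = 21.80°;  2α = 43.60°
n_0 = (+0.2639, -0.9645)
n_1 = (+0.9285, -0.3714)
n_2 = (+0.5429, +0.8398)
n_3 = (-0.1366, +0.9906)
n_4 = (-0.6319, +0.7751)
n_5 = (-0.9084, -0.4180)
n_6 = (-0.3320, -0.9433)
  (0,1): δ = 127.11°  ·
  (0,2): δ = 48.18°  ·
  (0,3): δ = 7.45°  ✓
  (0,4): δ = 23.89°  ✓
  (0,5): δ = 99.40°  ·
  (0,6): δ = 145.30°  ·
  (1,2): δ = 101.08°  ·
  (1,3): δ = 60.35°  ·
  (1,4): δ = 29.01°  ✓
  (1,5): δ = 46.51°  ·
  (1,6): δ = 92.41°  ·
  (2,3): δ = 139.27°  ·
  (2,4): δ = 107.93°  ·
  (2,5): δ = 32.41°  ✓
  (2,6): δ = 13.49°  ✓
  (3,4): δ = 148.66°  ·
  (3,5): δ = 73.15°  ·
  (3,6): δ = 27.25°  ✓
  (4,5): δ = 104.48°  ·
  (4,6): δ = 58.58°  ·
  (5,6): δ = 134.10°  ·
antipodal pairs: 6

count = 6; pairs: (0,3), (0,4), (1,4), (2,5), (2,6), (3,6)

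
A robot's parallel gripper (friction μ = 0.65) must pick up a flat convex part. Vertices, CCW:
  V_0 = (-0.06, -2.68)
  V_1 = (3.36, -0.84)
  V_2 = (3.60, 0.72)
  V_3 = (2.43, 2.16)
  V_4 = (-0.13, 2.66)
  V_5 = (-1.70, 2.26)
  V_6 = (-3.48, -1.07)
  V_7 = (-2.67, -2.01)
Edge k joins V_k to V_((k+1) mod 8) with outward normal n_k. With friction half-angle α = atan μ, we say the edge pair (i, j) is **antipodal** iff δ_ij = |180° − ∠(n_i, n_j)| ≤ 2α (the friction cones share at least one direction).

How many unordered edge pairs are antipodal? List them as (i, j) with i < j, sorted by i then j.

α = atan 0.65 = 33.02°;  2α = 66.05°
n_0 = (+0.4738, -0.8806)
n_1 = (+0.9884, -0.1521)
n_2 = (+0.7761, +0.6306)
n_3 = (+0.1917, +0.9815)
n_4 = (-0.2469, +0.9690)
n_5 = (-0.8819, +0.4714)
n_6 = (-0.7575, -0.6528)
n_7 = (-0.2486, -0.9686)
  (0,1): δ = 127.03°  ·
  (0,2): δ = 79.19°  ·
  (0,3): δ = 39.33°  ✓
  (0,4): δ = 13.99°  ✓
  (0,5): δ = 33.59°  ✓
  (0,6): δ = 102.47°  ·
  (0,7): δ = 137.32°  ·
  (1,2): δ = 132.16°  ·
  (1,3): δ = 92.31°  ·
  (1,4): δ = 66.96°  ·
  (1,5): δ = 19.38°  ✓
  (1,6): δ = 49.50°  ✓
  (1,7): δ = 84.35°  ·
  (2,3): δ = 140.15°  ·
  (2,4): δ = 114.80°  ·
  (2,5): δ = 67.22°  ·
  (2,6): δ = 1.66°  ✓
  (2,7): δ = 36.51°  ✓
  (3,4): δ = 154.65°  ·
  (3,5): δ = 107.07°  ·
  (3,6): δ = 38.20°  ✓
  (3,7): δ = 3.35°  ✓
  (4,5): δ = 132.42°  ·
  (4,6): δ = 63.54°  ✓
  (4,7): δ = 28.69°  ✓
  (5,6): δ = 111.12°  ·
  (5,7): δ = 76.27°  ·
  (6,7): δ = 145.15°  ·
antipodal pairs: 11

count = 11; pairs: (0,3), (0,4), (0,5), (1,5), (1,6), (2,6), (2,7), (3,6), (3,7), (4,6), (4,7)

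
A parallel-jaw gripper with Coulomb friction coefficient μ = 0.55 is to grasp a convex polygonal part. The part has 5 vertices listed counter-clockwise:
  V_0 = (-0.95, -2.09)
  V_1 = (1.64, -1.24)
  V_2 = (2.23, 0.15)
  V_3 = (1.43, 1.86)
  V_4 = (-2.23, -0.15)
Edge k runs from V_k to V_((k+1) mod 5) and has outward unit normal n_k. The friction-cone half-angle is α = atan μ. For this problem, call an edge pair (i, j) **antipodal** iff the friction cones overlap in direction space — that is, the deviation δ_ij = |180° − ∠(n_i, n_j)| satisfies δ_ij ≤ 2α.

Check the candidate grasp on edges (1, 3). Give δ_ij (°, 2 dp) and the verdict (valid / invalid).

α = atan 0.55 = 28.81°;  2α = 57.62°
edge 1: e_1 = (+0.59, +1.39);  n_1 = (+0.9205, -0.3907)
edge 3: e_3 = (-3.66, -2.01);  n_3 = (-0.4814, +0.8765)
∠(n_1, n_3) = 141.77°
δ = |180° − 141.77°| = 38.23°
38.23° ≤ 2α = 57.62°  →  valid

δ = 38.23°, valid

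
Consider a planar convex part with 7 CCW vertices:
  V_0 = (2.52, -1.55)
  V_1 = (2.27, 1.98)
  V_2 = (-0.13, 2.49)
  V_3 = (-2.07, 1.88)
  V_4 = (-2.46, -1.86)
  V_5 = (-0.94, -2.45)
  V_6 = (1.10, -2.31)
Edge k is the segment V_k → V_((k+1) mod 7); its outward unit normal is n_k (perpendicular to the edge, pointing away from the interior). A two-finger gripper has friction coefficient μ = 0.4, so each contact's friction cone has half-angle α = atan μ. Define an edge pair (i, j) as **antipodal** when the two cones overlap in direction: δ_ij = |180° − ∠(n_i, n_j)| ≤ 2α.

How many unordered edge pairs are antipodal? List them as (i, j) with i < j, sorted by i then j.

count = 7; pairs: (0,3), (1,4), (1,5), (1,6), (2,4), (2,5), (2,6)

α = atan 0.4 = 21.80°;  2α = 43.60°
n_0 = (+0.9975, +0.0706)
n_1 = (+0.2079, +0.9782)
n_2 = (-0.3000, +0.9540)
n_3 = (-0.9946, +0.1037)
n_4 = (-0.3619, -0.9322)
n_5 = (+0.0685, -0.9977)
n_6 = (+0.4719, -0.8817)
  (0,1): δ = 106.05°  ·
  (0,2): δ = 76.60°  ·
  (0,3): δ = 10.00°  ✓
  (0,4): δ = 64.73°  ·
  (0,5): δ = 89.87°  ·
  (0,6): δ = 114.11°  ·
  (1,2): δ = 150.55°  ·
  (1,3): δ = 83.96°  ·
  (1,4): δ = 9.22°  ✓
  (1,5): δ = 15.92°  ✓
  (1,6): δ = 40.15°  ✓
  (2,3): δ = 113.41°  ·
  (2,4): δ = 38.67°  ✓
  (2,5): δ = 13.53°  ✓
  (2,6): δ = 10.70°  ✓
  (3,4): δ = 105.26°  ·
  (3,5): δ = 80.12°  ·
  (3,6): δ = 55.89°  ·
  (4,5): δ = 154.86°  ·
  (4,6): δ = 130.63°  ·
  (5,6): δ = 155.77°  ·
antipodal pairs: 7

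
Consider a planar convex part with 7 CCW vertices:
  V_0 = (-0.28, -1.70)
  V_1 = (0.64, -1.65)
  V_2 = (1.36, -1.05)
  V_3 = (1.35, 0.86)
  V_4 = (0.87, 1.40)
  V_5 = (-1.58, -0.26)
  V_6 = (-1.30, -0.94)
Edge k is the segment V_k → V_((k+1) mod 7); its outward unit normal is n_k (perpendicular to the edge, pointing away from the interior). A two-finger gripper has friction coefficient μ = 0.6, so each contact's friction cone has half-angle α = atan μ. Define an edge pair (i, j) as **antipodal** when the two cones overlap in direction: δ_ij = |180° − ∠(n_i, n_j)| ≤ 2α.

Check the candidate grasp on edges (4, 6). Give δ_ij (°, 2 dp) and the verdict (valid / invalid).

α = atan 0.6 = 30.96°;  2α = 61.93°
edge 4: e_4 = (-2.45, -1.66);  n_4 = (-0.5609, +0.8279)
edge 6: e_6 = (+1.02, -0.76);  n_6 = (-0.5975, -0.8019)
∠(n_4, n_6) = 109.19°
δ = |180° − 109.19°| = 70.81°
70.81° > 2α = 61.93°  →  invalid

δ = 70.81°, invalid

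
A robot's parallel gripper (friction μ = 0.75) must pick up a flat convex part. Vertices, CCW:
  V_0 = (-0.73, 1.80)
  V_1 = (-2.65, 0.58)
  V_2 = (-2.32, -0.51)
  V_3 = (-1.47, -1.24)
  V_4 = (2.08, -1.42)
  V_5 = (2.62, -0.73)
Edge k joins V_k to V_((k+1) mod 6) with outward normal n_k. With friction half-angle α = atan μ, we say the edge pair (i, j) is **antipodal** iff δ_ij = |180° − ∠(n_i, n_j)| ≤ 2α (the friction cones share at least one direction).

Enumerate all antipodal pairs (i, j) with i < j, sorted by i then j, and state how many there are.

α = atan 0.75 = 36.87°;  2α = 73.74°
n_0 = (-0.5363, +0.8440)
n_1 = (-0.9571, -0.2898)
n_2 = (-0.6515, -0.7586)
n_3 = (-0.0506, -0.9987)
n_4 = (+0.7875, -0.6163)
n_5 = (+0.6027, +0.7980)
  (0,1): δ = 105.59°  ·
  (0,2): δ = 73.09°  ✓
  (0,3): δ = 35.34°  ✓
  (0,4): δ = 19.52°  ✓
  (0,5): δ = 110.51°  ·
  (1,2): δ = 147.50°  ·
  (1,3): δ = 109.75°  ·
  (1,4): δ = 54.89°  ✓
  (1,5): δ = 36.10°  ✓
  (2,3): δ = 142.25°  ·
  (2,4): δ = 87.39°  ·
  (2,5): δ = 3.60°  ✓
  (3,4): δ = 125.14°  ·
  (3,5): δ = 34.16°  ✓
  (4,5): δ = 89.01°  ·
antipodal pairs: 7

count = 7; pairs: (0,2), (0,3), (0,4), (1,4), (1,5), (2,5), (3,5)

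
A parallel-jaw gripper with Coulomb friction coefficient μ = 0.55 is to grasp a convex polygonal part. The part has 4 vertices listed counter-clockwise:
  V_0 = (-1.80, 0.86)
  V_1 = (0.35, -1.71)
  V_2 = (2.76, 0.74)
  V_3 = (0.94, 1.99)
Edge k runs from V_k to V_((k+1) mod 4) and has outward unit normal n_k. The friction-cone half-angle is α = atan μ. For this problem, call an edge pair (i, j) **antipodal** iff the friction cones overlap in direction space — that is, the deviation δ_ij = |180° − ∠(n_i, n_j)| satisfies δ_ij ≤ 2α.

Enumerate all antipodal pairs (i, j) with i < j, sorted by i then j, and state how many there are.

α = atan 0.55 = 28.81°;  2α = 57.62°
n_0 = (-0.7670, -0.6417)
n_1 = (+0.7129, -0.7013)
n_2 = (+0.5661, +0.8243)
n_3 = (-0.3813, +0.9245)
  (0,1): δ = 84.44°  ·
  (0,2): δ = 15.60°  ✓
  (0,3): δ = 72.50°  ·
  (1,2): δ = 79.95°  ·
  (1,3): δ = 23.06°  ✓
  (2,3): δ = 123.11°  ·
antipodal pairs: 2

count = 2; pairs: (0,2), (1,3)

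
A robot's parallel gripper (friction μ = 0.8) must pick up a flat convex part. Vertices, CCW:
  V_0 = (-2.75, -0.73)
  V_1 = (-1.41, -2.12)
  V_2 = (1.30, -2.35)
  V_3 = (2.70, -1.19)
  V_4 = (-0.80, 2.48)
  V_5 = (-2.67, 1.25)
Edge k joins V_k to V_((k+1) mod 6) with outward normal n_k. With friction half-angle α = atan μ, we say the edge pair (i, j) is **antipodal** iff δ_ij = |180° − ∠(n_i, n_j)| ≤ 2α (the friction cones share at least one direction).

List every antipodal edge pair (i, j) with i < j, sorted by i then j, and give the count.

α = atan 0.8 = 38.66°;  2α = 77.32°
n_0 = (-0.7199, -0.6940)
n_1 = (-0.0846, -0.9964)
n_2 = (+0.6380, -0.7700)
n_3 = (+0.7237, +0.6901)
n_4 = (-0.5495, +0.8355)
n_5 = (-0.9992, +0.0404)
  (0,1): δ = 138.80°  ·
  (0,2): δ = 94.31°  ·
  (0,3): δ = 0.31°  ✓
  (0,4): δ = 79.38°  ·
  (0,5): δ = 133.74°  ·
  (1,2): δ = 135.50°  ·
  (1,3): δ = 41.51°  ✓
  (1,4): δ = 38.19°  ✓
  (1,5): δ = 92.54°  ·
  (2,3): δ = 86.00°  ·
  (2,4): δ = 6.31°  ✓
  (2,5): δ = 48.04°  ✓
  (3,4): δ = 100.31°  ·
  (3,5): δ = 45.96°  ✓
  (4,5): δ = 125.65°  ·
antipodal pairs: 6

count = 6; pairs: (0,3), (1,3), (1,4), (2,4), (2,5), (3,5)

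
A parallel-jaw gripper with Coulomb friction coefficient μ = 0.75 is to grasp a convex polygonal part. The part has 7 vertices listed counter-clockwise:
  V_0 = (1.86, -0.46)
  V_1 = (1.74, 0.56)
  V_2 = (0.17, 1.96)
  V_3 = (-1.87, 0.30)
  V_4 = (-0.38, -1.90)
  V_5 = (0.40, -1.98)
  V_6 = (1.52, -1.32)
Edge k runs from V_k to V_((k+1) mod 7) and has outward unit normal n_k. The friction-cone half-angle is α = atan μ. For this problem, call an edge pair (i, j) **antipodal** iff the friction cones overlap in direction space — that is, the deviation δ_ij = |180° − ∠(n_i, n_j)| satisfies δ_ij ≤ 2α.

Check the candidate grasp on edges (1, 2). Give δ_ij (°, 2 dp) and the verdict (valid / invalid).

δ = 99.14°, invalid

α = atan 0.75 = 36.87°;  2α = 73.74°
edge 1: e_1 = (-1.57, +1.40);  n_1 = (+0.6655, +0.7464)
edge 2: e_2 = (-2.04, -1.66);  n_2 = (-0.6312, +0.7756)
∠(n_1, n_2) = 80.86°
δ = |180° − 80.86°| = 99.14°
99.14° > 2α = 73.74°  →  invalid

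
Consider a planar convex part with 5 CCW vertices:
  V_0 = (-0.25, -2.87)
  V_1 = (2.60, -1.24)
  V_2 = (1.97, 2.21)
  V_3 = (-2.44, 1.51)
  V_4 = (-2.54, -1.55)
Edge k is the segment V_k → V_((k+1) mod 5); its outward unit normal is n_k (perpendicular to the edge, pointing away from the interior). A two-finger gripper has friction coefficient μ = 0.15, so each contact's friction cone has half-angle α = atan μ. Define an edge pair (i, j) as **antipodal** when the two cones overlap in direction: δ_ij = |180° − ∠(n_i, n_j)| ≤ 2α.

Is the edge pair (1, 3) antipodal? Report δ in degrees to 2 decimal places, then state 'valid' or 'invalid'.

α = atan 0.15 = 8.53°;  2α = 17.06°
edge 1: e_1 = (-0.63, +3.45);  n_1 = (+0.9837, +0.1796)
edge 3: e_3 = (-0.10, -3.06);  n_3 = (-0.9995, +0.0327)
∠(n_1, n_3) = 167.78°
δ = |180° − 167.78°| = 12.22°
12.22° ≤ 2α = 17.06°  →  valid

δ = 12.22°, valid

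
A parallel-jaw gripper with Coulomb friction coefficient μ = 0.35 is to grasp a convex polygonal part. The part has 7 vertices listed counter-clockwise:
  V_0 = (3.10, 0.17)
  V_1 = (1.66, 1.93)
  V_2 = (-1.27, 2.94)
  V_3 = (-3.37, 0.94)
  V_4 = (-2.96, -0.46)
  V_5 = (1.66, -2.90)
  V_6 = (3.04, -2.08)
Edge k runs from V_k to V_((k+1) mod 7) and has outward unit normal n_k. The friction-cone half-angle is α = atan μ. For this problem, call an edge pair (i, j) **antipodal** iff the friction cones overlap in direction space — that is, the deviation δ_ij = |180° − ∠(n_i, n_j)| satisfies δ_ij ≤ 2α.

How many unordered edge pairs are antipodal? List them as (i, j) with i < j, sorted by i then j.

α = atan 0.35 = 19.29°;  2α = 38.58°
n_0 = (+0.7740, +0.6332)
n_1 = (+0.3259, +0.9454)
n_2 = (-0.6897, +0.7241)
n_3 = (-0.9597, -0.2811)
n_4 = (-0.4670, -0.8843)
n_5 = (+0.5108, -0.8597)
n_6 = (+0.9996, -0.0267)
  (0,1): δ = 148.31°  ·
  (0,2): δ = 85.69°  ·
  (0,3): δ = 22.97°  ✓
  (0,4): δ = 22.87°  ✓
  (0,5): δ = 81.43°  ·
  (0,6): δ = 139.18°  ·
  (1,2): δ = 117.38°  ·
  (1,3): δ = 54.66°  ·
  (1,4): δ = 8.82°  ✓
  (1,5): δ = 49.74°  ·
  (1,6): δ = 107.49°  ·
  (2,3): δ = 117.28°  ·
  (2,4): δ = 71.44°  ·
  (2,5): δ = 12.88°  ✓
  (2,6): δ = 44.87°  ·
  (3,4): δ = 134.16°  ·
  (3,5): δ = 75.60°  ·
  (3,6): δ = 17.85°  ✓
  (4,5): δ = 121.44°  ·
  (4,6): δ = 63.69°  ·
  (5,6): δ = 122.25°  ·
antipodal pairs: 5

count = 5; pairs: (0,3), (0,4), (1,4), (2,5), (3,6)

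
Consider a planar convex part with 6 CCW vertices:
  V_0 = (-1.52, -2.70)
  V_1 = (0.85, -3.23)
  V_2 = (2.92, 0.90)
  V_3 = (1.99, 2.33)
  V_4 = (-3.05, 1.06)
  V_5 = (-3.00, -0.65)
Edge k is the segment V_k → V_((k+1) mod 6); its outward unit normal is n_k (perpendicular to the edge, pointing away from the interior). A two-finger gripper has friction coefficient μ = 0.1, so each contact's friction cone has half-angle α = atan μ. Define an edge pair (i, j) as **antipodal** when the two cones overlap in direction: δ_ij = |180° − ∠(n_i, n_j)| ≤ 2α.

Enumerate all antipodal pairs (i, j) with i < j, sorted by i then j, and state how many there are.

α = atan 0.1 = 5.71°;  2α = 11.42°
n_0 = (-0.2182, -0.9759)
n_1 = (+0.8940, -0.4481)
n_2 = (+0.8383, +0.5452)
n_3 = (-0.2443, +0.9697)
n_4 = (-0.9996, -0.0292)
n_5 = (-0.8108, -0.5853)
  (0,1): δ = 104.01°  ·
  (0,2): δ = 44.36°  ·
  (0,3): δ = 26.75°  ·
  (0,4): δ = 104.28°  ·
  (0,5): δ = 138.43°  ·
  (1,2): δ = 120.34°  ·
  (1,3): δ = 49.24°  ·
  (1,4): δ = 28.30°  ·
  (1,5): δ = 62.45°  ·
  (2,3): δ = 108.89°  ·
  (2,4): δ = 31.36°  ·
  (2,5): δ = 2.79°  ✓
  (3,4): δ = 102.47°  ·
  (3,5): δ = 68.32°  ·
  (4,5): δ = 145.85°  ·
antipodal pairs: 1

count = 1; pairs: (2,5)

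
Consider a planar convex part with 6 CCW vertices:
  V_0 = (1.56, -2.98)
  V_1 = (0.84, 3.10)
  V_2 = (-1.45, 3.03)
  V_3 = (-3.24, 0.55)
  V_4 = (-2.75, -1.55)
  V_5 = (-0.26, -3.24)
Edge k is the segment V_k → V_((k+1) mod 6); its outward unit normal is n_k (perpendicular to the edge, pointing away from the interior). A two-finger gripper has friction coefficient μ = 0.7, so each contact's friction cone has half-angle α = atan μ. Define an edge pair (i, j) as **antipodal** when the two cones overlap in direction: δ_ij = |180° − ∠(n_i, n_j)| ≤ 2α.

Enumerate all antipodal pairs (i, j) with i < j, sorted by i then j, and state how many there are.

count = 6; pairs: (0,2), (0,3), (0,4), (1,4), (1,5), (2,5)

α = atan 0.7 = 34.99°;  2α = 69.98°
n_0 = (+0.9931, +0.1176)
n_1 = (-0.0306, +0.9995)
n_2 = (-0.8109, +0.5853)
n_3 = (-0.9738, -0.2272)
n_4 = (-0.5616, -0.8274)
n_5 = (+0.1414, -0.9899)
  (0,1): δ = 95.00°  ·
  (0,2): δ = 42.57°  ✓
  (0,3): δ = 6.38°  ✓
  (0,4): δ = 49.08°  ✓
  (0,5): δ = 91.38°  ·
  (1,2): δ = 127.57°  ·
  (1,3): δ = 78.62°  ·
  (1,4): δ = 35.92°  ✓
  (1,5): δ = 6.38°  ✓
  (2,3): δ = 131.05°  ·
  (2,4): δ = 88.34°  ·
  (2,5): δ = 46.05°  ✓
  (3,4): δ = 137.30°  ·
  (3,5): δ = 95.00°  ·
  (4,5): δ = 137.70°  ·
antipodal pairs: 6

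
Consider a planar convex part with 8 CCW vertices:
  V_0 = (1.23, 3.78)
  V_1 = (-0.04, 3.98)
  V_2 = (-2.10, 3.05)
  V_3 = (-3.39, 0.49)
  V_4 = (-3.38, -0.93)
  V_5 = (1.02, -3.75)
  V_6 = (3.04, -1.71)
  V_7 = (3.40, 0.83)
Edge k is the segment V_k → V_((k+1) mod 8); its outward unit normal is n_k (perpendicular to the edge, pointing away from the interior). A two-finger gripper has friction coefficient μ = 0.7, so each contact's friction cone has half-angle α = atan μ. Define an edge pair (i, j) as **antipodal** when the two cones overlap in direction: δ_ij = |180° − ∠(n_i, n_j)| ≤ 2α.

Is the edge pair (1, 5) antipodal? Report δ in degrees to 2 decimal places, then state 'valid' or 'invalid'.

α = atan 0.7 = 34.99°;  2α = 69.98°
edge 1: e_1 = (-2.06, -0.93);  n_1 = (-0.4115, +0.9114)
edge 5: e_5 = (+2.02, +2.04);  n_5 = (+0.7106, -0.7036)
∠(n_1, n_5) = 159.01°
δ = |180° − 159.01°| = 20.99°
20.99° ≤ 2α = 69.98°  →  valid

δ = 20.99°, valid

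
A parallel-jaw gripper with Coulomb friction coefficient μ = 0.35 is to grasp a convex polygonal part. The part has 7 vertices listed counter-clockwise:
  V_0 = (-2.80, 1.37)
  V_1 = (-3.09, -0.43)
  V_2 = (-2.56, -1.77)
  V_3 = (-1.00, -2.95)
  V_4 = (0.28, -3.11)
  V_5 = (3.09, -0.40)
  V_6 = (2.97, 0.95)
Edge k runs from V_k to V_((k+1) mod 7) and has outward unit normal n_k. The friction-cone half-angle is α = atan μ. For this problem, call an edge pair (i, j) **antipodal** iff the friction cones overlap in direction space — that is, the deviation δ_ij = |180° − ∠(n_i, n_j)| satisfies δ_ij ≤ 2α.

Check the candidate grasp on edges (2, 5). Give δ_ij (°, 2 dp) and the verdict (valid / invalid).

δ = 47.82°, invalid

α = atan 0.35 = 19.29°;  2α = 38.58°
edge 2: e_2 = (+1.56, -1.18);  n_2 = (-0.6033, -0.7975)
edge 5: e_5 = (-0.12, +1.35);  n_5 = (+0.9961, +0.0885)
∠(n_2, n_5) = 132.18°
δ = |180° − 132.18°| = 47.82°
47.82° > 2α = 38.58°  →  invalid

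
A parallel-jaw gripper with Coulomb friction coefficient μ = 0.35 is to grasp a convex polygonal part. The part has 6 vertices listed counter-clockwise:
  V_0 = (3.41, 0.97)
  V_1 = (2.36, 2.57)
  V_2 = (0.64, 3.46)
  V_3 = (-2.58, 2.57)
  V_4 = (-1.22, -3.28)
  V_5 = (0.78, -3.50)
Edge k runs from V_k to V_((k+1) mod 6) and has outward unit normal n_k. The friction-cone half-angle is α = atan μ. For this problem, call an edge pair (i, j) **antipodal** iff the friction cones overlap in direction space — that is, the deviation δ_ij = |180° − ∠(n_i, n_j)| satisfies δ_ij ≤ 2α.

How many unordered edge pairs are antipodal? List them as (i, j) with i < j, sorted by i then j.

count = 3; pairs: (0,3), (1,4), (2,4)

α = atan 0.35 = 19.29°;  2α = 38.58°
n_0 = (+0.8360, +0.5487)
n_1 = (+0.4596, +0.8881)
n_2 = (-0.2664, +0.9639)
n_3 = (-0.9740, -0.2264)
n_4 = (-0.1093, -0.9940)
n_5 = (+0.8619, -0.5071)
  (0,1): δ = 150.63°  ·
  (0,2): δ = 107.82°  ·
  (0,3): δ = 20.19°  ✓
  (0,4): δ = 50.45°  ·
  (0,5): δ = 116.25°  ·
  (1,2): δ = 137.19°  ·
  (1,3): δ = 49.55°  ·
  (1,4): δ = 21.08°  ✓
  (1,5): δ = 86.89°  ·
  (2,3): δ = 92.36°  ·
  (2,4): δ = 21.73°  ✓
  (2,5): δ = 44.08°  ·
  (3,4): δ = 109.36°  ·
  (3,5): δ = 43.56°  ·
  (4,5): δ = 114.19°  ·
antipodal pairs: 3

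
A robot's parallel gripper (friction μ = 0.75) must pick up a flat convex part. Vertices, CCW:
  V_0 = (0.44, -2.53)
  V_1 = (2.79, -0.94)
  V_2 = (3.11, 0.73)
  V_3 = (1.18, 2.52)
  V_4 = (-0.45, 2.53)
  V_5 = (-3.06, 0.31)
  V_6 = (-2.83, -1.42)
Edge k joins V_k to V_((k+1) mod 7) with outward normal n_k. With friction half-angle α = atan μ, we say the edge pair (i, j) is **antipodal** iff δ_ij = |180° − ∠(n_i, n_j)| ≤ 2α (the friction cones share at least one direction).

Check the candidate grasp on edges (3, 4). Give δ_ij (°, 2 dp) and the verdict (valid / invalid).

δ = 139.26°, invalid

α = atan 0.75 = 36.87°;  2α = 73.74°
edge 3: e_3 = (-1.63, +0.01);  n_3 = (+0.0061, +1.0000)
edge 4: e_4 = (-2.61, -2.22);  n_4 = (-0.6479, +0.7617)
∠(n_3, n_4) = 40.74°
δ = |180° − 40.74°| = 139.26°
139.26° > 2α = 73.74°  →  invalid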